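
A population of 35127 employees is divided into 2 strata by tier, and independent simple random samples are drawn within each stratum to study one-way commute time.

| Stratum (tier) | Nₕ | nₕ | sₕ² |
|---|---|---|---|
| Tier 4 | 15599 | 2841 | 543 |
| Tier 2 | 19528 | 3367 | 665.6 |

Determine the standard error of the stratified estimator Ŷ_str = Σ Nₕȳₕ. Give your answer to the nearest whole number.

10021

Var(Ŷ_str) = Σₕ Nₕ²(1 − fₕ)sₕ²/nₕ.
Tier 4: 15599²·(1 − 2841/15599)·543/2841 = 3.8037148 × 10^7.
Tier 2: 19528²·(1 − 3367/19528)·665.6/3367 = 6.23873 × 10^7.
Sum = 1.0042445 × 10^8.
SE = √(1.0042445 × 10^8) = 10021.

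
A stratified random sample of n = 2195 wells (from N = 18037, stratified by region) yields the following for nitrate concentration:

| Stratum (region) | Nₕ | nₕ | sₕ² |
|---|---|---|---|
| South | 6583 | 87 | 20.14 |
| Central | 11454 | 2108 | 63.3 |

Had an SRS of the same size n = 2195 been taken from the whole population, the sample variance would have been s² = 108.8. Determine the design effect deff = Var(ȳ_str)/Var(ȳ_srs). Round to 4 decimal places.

0.9259

Var(ȳ_str) = Σ Wₕ²(1−fₕ)sₕ²/nₕ with Wₕ = Nₕ/18037:
  South: (6583/18037)²·(1−87/6583)·20.14/87 = 0.030428565
  Central: (11454/18037)²·(1−2108/11454)·63.3/2108 = 0.009880694
  → Var(ȳ_str) = 0.040309259.
Var(ȳ_srs) = (1 − 2195/18037)·108.8/2195 = 0.043535153.
deff = 0.040309259 / 0.043535153 = 0.9259.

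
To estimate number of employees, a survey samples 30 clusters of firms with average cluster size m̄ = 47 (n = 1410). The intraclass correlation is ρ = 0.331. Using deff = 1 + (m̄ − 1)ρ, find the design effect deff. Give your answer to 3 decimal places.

deff = 1 + (47 − 1)·0.331 = 1 + 15.226 = 16.226.

16.226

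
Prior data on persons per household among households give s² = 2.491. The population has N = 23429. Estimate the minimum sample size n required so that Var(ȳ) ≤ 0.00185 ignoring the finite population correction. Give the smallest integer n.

Without fpc, n₀ = s²/D = 2.491/0.00185 = 1346.4865.
Rounding up, n = 1347.

1347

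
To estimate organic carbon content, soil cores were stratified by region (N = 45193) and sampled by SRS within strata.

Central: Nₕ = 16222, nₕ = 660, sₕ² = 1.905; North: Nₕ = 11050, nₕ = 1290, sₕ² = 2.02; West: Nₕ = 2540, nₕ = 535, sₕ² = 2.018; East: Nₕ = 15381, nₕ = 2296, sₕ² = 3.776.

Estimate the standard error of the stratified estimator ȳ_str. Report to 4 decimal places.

Var(ȳ_str) = Σₕ Wₕ²(1 − fₕ)sₕ²/nₕ with Wₕ = Nₕ/N, N = 45193.
Central: Wₕ = 0.35894939; term = 0.35894939²·(1 − 0.04068549)·1.905/660 = 3.5676193 × 10^-4.
North: Wₕ = 0.24450689; term = 0.24450689²·(1 − 0.11674208)·2.02/1290 = 8.2685891 × 10^-5.
West: Wₕ = 0.05620339; term = 0.05620339²·(1 − 0.21062992)·2.018/535 = 9.4053103 × 10^-6.
East: Wₕ = 0.34034032; term = 0.34034032²·(1 − 0.14927508)·3.776/2296 = 1.6206008 × 10^-4.
Sum = 6.1091321 × 10^-4.
SE = √(6.1091321 × 10^-4) = 0.0247.

0.0247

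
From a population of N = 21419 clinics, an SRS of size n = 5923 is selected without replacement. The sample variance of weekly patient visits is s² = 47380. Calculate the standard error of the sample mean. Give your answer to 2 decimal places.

2.41

Under SRS without replacement, Var(ȳ) = (1 − f)·s²/n with f = n/N = 5923/21419 = 0.27653018.
Var(ȳ) = (1 − 0.27653018)·47380/5923 = 0.72346982·7.9993247 = 5.7872699.
SE(ȳ) = √(5.7872699) = 2.41.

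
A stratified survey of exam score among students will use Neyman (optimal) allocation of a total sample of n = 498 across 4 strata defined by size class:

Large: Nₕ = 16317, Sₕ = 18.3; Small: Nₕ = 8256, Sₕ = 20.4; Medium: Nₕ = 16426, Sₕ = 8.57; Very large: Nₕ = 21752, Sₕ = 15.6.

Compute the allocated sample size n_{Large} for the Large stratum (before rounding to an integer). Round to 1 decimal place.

157.0

Neyman allocation: nₕ = n·NₕSₕ / Σⱼ NⱼSⱼ.
Σ NⱼSⱼ = 16317·18.3 + 8256·20.4 + 16426·8.57 + 21752·15.6 = 947125.52.
n_{Large} = 498·16317·18.3 / 947125.52 = 157.0.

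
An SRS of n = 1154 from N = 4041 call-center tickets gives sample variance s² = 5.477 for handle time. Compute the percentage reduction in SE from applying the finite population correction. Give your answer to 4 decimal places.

15.4762

f = n/N = 1154/4041 = 0.28557288.
SE_no-fpc = √(s²/n) = 0.068891948; SE_fpc = √((1−f)s²/n) = 0.058230086.
Ratio = √(1−f) = 0.84523791. Reduction = 100·(1 − 0.84523791) = 15.4762%.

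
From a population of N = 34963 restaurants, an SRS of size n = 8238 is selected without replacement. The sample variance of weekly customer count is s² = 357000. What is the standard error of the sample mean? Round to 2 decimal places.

5.76

Under SRS without replacement, Var(ȳ) = (1 − f)·s²/n with f = n/N = 8238/34963 = 0.23562051.
Var(ȳ) = (1 − 0.23562051)·357000/8238 = 0.76437949·43.335761 = 33.124967.
SE(ȳ) = √(33.124967) = 5.76.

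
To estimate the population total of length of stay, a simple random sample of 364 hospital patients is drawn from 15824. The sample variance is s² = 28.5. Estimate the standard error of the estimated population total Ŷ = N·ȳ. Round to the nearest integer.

4377

Var(Ŷ) = N²·Var(ȳ) = N²·(1 − n/N)·s²/n.
f = 364/15824 = 0.02300303; Var(ȳ) = 0.97699697·28.5/364 = 0.076495642.
Var(Ŷ) = 15824² · 0.076495642 = 1.915443 × 10^7.
SE(Ŷ) = √(1.915443 × 10^7) = 4377.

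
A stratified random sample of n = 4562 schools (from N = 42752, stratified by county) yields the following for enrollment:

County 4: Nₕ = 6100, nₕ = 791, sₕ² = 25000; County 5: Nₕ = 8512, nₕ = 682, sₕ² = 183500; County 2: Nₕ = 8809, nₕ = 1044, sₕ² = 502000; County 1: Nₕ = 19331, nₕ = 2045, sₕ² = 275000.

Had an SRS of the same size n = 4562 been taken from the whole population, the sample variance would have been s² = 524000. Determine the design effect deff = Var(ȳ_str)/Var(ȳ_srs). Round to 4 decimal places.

0.5161

Var(ȳ_str) = Σ Wₕ²(1−fₕ)sₕ²/nₕ with Wₕ = Nₕ/42752:
  County 4: (6100/42752)²·(1−791/6100)·25000/791 = 0.56000669
  County 5: (8512/42752)²·(1−682/8512)·183500/682 = 9.8114275
  County 2: (8809/42752)²·(1−1044/8809)·502000/1044 = 17.995272
  County 1: (19331/42752)²·(1−2045/19331)·275000/2045 = 24.58529
  → Var(ȳ_str) = 52.951996.
Var(ȳ_srs) = (1 − 4562/42752)·524000/4562 = 102.60517.
deff = 52.951996 / 102.60517 = 0.5161.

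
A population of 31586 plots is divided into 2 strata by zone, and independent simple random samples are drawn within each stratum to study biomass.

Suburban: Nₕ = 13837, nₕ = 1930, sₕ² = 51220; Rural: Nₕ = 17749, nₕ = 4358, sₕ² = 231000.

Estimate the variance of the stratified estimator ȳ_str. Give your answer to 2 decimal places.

17.01

Var(ȳ_str) = Σₕ Wₕ²(1 − fₕ)sₕ²/nₕ with Wₕ = Nₕ/N, N = 31586.
Suburban: Wₕ = 0.43807383; term = 0.43807383²·(1 − 0.13948110)·51220/1930 = 4.3826551.
Rural: Wₕ = 0.56192617; term = 0.56192617²·(1 − 0.24553496)·231000/4358 = 12.627646.
Sum = 17.010301.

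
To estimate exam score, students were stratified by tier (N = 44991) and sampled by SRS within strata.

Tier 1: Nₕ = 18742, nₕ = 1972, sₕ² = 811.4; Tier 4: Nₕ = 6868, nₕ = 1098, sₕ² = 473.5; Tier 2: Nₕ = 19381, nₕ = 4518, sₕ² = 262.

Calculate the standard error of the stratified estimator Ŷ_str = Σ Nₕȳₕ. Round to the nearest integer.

Var(Ŷ_str) = Σₕ Nₕ²(1 − fₕ)sₕ²/nₕ.
Tier 1: 18742²·(1 − 1972/18742)·811.4/1972 = 1.2932339 × 10^8.
Tier 4: 6868²·(1 − 1098/6868)·473.5/1098 = 1.7089279 × 10^7.
Tier 2: 19381²·(1 − 4518/19381)·262/4518 = 1.6704663 × 10^7.
Sum = 1.6311733 × 10^8.
SE = √(1.6311733 × 10^8) = 12772.

12772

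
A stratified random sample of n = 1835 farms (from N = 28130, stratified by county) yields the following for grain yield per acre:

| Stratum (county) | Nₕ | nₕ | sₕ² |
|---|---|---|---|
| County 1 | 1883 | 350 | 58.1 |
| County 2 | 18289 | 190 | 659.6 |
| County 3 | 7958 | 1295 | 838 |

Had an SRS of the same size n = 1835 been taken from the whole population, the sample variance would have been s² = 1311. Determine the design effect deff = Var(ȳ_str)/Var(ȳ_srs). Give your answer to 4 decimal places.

Var(ȳ_str) = Σ Wₕ²(1−fₕ)sₕ²/nₕ with Wₕ = Nₕ/28130:
  County 1: (1883/28130)²·(1−350/1883)·58.1/350 = 6.0556546 × 10^-4
  County 2: (18289/28130)²·(1−190/18289)·659.6/190 = 1.452219
  County 3: (7958/28130)²·(1−1295/7958)·838/1295 = 0.043361923
  → Var(ȳ_str) = 1.4961865.
Var(ȳ_srs) = (1 − 1835/28130)·1311/1835 = 0.66783637.
deff = 1.4961865 / 0.66783637 = 2.2403.

2.2403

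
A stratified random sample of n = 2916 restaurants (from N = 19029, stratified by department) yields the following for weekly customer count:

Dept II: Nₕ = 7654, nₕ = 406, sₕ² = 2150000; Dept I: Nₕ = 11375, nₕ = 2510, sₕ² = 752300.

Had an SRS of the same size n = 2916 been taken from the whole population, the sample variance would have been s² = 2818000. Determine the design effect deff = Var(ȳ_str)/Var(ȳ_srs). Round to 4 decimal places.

1.0935

Var(ȳ_str) = Σ Wₕ²(1−fₕ)sₕ²/nₕ with Wₕ = Nₕ/19029:
  Dept II: (7654/19029)²·(1−406/7654)·2150000/406 = 811.31057
  Dept I: (11375/19029)²·(1−2510/11375)·752300/2510 = 83.467144
  → Var(ȳ_str) = 894.77771.
Var(ȳ_srs) = (1 − 2916/19029)·2818000/2916 = 818.30256.
deff = 894.77771 / 818.30256 = 1.0935.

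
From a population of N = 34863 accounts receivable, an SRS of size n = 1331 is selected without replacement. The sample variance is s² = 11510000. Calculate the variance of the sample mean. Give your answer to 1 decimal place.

8317.5

Under SRS without replacement, Var(ȳ) = (1 − f)·s²/n with f = n/N = 1331/34863 = 0.03817801.
Var(ȳ) = (1 − 0.03817801)·11510000/1331 = 0.96182199·8647.6334 = 8317.4839.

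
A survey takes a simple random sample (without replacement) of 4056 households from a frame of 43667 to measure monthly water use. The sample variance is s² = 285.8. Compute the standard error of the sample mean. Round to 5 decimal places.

Under SRS without replacement, Var(ȳ) = (1 − f)·s²/n with f = n/N = 4056/43667 = 0.09288479.
Var(ȳ) = (1 − 0.09288479)·285.8/4056 = 0.90711521·0.070463511 = 0.063918523.
SE(ȳ) = √(0.063918523) = 0.25282.

0.25282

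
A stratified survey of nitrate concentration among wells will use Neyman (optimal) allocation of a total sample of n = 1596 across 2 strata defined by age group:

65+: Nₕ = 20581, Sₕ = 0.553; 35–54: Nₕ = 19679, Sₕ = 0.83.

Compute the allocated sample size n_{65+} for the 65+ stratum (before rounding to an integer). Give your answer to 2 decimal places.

655.41

Neyman allocation: nₕ = n·NₕSₕ / Σⱼ NⱼSⱼ.
Σ NⱼSⱼ = 20581·0.553 + 19679·0.83 = 27714.863.
n_{65+} = 1596·20581·0.553 / 27714.863 = 655.41.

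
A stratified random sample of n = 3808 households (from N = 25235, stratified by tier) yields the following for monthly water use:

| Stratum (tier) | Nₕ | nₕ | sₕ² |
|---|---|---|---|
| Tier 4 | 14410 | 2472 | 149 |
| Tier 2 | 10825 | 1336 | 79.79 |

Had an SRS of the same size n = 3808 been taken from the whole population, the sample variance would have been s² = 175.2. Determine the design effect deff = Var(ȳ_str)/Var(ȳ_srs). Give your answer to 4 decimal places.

0.6634

Var(ȳ_str) = Σ Wₕ²(1−fₕ)sₕ²/nₕ with Wₕ = Nₕ/25235:
  Tier 4: (14410/25235)²·(1−2472/14410)·149/2472 = 0.016282712
  Tier 2: (10825/25235)²·(1−1336/10825)·79.79/1336 = 0.009633492
  → Var(ȳ_str) = 0.025916204.
Var(ȳ_srs) = (1 − 3808/25235)·175.2/3808 = 0.039065665.
deff = 0.025916204 / 0.039065665 = 0.6634.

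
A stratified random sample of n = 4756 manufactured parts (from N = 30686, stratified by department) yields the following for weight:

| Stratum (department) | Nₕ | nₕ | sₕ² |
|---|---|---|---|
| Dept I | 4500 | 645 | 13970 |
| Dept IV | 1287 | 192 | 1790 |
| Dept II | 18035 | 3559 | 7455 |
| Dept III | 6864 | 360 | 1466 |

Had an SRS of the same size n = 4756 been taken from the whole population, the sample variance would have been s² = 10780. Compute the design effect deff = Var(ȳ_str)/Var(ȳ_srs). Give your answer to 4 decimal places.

0.6196

Var(ȳ_str) = Σ Wₕ²(1−fₕ)sₕ²/nₕ with Wₕ = Nₕ/30686:
  Dept I: (4500/30686)²·(1−645/4500)·13970/645 = 0.39901849
  Dept IV: (1287/30686)²·(1−192/1287)·1790/192 = 0.013952882
  Dept II: (18035/30686)²·(1−3559/18035)·7455/3559 = 0.58076953
  Dept III: (6864/30686)²·(1−360/6864)·1466/360 = 0.1930673
  → Var(ȳ_str) = 1.1868082.
Var(ȳ_srs) = (1 − 4756/30686)·10780/4756 = 1.9153103.
deff = 1.1868082 / 1.9153103 = 0.6196.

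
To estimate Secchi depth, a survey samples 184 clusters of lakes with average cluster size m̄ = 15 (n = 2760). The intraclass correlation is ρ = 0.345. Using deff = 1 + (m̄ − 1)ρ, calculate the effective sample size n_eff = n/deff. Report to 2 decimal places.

deff = 1 + (15 − 1)·0.345 = 1 + 4.83 = 5.83.
n_eff = 2760 / 5.83 = 473.41.

473.41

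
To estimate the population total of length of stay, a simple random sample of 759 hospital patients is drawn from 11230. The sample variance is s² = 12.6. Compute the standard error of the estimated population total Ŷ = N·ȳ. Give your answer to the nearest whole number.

1397

Var(Ŷ) = N²·Var(ȳ) = N²·(1 − n/N)·s²/n.
f = 759/11230 = 0.06758682; Var(ȳ) = 0.93241318·12.6/759 = 0.015478796.
Var(Ŷ) = 11230² · 0.015478796 = 1.9520759 × 10^6.
SE(Ŷ) = √(1.9520759 × 10^6) = 1397.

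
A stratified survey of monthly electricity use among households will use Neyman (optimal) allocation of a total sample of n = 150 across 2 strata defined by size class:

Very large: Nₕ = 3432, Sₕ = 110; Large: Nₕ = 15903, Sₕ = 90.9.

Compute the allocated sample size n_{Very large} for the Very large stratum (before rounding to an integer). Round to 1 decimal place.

Neyman allocation: nₕ = n·NₕSₕ / Σⱼ NⱼSⱼ.
Σ NⱼSⱼ = 3432·110 + 15903·90.9 = 1.8231027 × 10^6.
n_{Very large} = 150·3432·110 / (1.8231027 × 10^6) = 31.1.

31.1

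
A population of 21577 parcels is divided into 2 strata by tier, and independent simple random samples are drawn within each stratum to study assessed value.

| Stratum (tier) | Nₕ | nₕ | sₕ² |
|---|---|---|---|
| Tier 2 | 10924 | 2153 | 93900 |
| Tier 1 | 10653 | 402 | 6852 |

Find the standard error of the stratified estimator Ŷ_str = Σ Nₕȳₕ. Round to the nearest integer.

77718

Var(Ŷ_str) = Σₕ Nₕ²(1 − fₕ)sₕ²/nₕ.
Tier 2: 10924²·(1 − 2153/10924)·93900/2153 = 4.1788075 × 10^9.
Tier 1: 10653²·(1 − 402/10653)·6852/402 = 1.8613561 × 10^9.
Sum = 6.0401636 × 10^9.
SE = √(6.0401636 × 10^9) = 77718.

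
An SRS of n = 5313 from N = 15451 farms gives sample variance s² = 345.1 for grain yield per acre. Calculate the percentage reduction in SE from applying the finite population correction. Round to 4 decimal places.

f = n/N = 5313/15451 = 0.34386124.
SE_no-fpc = √(s²/n) = 0.25486052; SE_fpc = √((1−f)s²/n) = 0.20644312.
Ratio = √(1−f) = 0.81002393. Reduction = 100·(1 − 0.81002393) = 18.9976%.

18.9976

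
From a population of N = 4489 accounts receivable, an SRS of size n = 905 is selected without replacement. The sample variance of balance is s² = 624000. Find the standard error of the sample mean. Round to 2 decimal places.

23.46

Under SRS without replacement, Var(ȳ) = (1 − f)·s²/n with f = n/N = 905/4489 = 0.20160392.
Var(ȳ) = (1 − 0.20160392)·624000/905 = 0.79839608·689.50276 = 550.4963.
SE(ȳ) = √(550.4963) = 23.46.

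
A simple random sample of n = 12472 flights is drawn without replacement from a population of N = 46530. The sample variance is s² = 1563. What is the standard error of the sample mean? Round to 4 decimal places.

Under SRS without replacement, Var(ȳ) = (1 − f)·s²/n with f = n/N = 12472/46530 = 0.26804212.
Var(ȳ) = (1 − 0.26804212)·1563/12472 = 0.73195788·0.12532072 = 0.091729487.
SE(ȳ) = √(0.091729487) = 0.3029.

0.3029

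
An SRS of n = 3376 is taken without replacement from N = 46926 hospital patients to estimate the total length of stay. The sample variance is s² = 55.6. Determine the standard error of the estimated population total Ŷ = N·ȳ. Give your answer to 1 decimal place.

5801.5

Var(Ŷ) = N²·Var(ȳ) = N²·(1 − n/N)·s²/n.
f = 3376/46926 = 0.07194306; Var(ȳ) = 0.92805694·55.6/3376 = 0.01528435.
Var(Ŷ) = 46926² · 0.01528435 = 3.3656895 × 10^7.
SE(Ŷ) = √(3.3656895 × 10^7) = 5801.5.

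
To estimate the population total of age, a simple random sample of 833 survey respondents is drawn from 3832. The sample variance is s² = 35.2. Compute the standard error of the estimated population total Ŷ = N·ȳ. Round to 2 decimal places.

696.87

Var(Ŷ) = N²·Var(ȳ) = N²·(1 − n/N)·s²/n.
f = 833/3832 = 0.21737996; Var(ȳ) = 0.78262004·35.2/833 = 0.033071099.
Var(Ŷ) = 3832² · 0.033071099 = 485623.43.
SE(Ŷ) = √(485623.43) = 696.87.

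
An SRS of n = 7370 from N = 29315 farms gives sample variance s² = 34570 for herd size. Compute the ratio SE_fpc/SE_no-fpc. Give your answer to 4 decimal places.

f = n/N = 7370/29315 = 0.25140713.
SE_no-fpc = √(s²/n) = 2.165788; SE_fpc = √((1−f)s²/n) = 1.8738671.
Ratio = √(1−f) = 0.86521262.

0.8652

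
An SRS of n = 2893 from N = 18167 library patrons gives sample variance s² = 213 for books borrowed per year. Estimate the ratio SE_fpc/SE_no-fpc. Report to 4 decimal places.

f = n/N = 2893/18167 = 0.15924478.
SE_no-fpc = √(s²/n) = 0.2713411; SE_fpc = √((1−f)s²/n) = 0.2488.
Ratio = √(1−f) = 0.91692705.

0.9169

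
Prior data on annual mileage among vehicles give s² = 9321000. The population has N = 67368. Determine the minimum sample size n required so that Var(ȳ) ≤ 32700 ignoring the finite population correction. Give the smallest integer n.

286

Without fpc, n₀ = s²/D = 9321000/32700 = 285.0459.
Rounding up, n = 286.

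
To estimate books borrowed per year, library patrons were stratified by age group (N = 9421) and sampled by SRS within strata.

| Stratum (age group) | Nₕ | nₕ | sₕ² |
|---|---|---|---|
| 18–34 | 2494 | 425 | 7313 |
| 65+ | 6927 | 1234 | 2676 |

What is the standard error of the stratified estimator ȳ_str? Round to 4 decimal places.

Var(ȳ_str) = Σₕ Wₕ²(1 − fₕ)sₕ²/nₕ with Wₕ = Nₕ/N, N = 9421.
18–34: Wₕ = 0.26472774; term = 0.26472774²·(1 − 0.17040898)·7313/425 = 1.0003905.
65+: Wₕ = 0.73527226; term = 0.73527226²·(1 − 0.17814350)·2676/1234 = 0.96352572.
Sum = 1.9639162.
SE = √(1.9639162) = 1.4014.

1.4014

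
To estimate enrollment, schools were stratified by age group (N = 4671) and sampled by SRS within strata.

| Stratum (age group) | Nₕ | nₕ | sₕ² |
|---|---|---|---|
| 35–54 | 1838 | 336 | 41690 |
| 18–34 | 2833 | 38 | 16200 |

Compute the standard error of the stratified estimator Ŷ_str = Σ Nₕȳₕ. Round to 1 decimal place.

Var(Ŷ_str) = Σₕ Nₕ²(1 − fₕ)sₕ²/nₕ.
35–54: 1838²·(1 − 336/1838)·41690/336 = 3.4253745 × 10^8.
18–34: 2833²·(1 − 38/2833)·16200/38 = 3.3756686 × 10^9.
Sum = 3.7182061 × 10^9.
SE = √(3.7182061 × 10^9) = 60977.1.

60977.1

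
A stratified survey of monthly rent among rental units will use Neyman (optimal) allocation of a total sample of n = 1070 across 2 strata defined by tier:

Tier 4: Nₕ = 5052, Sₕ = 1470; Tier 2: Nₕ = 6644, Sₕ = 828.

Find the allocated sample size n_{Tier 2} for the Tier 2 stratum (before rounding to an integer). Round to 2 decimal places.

455.33

Neyman allocation: nₕ = n·NₕSₕ / Σⱼ NⱼSⱼ.
Σ NⱼSⱼ = 5052·1470 + 6644·828 = 1.2927672 × 10^7.
n_{Tier 2} = 1070·6644·828 / (1.2927672 × 10^7) = 455.33.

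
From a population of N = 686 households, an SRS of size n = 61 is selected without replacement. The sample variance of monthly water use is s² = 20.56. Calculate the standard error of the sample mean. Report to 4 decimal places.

Under SRS without replacement, Var(ȳ) = (1 − f)·s²/n with f = n/N = 61/686 = 0.08892128.
Var(ȳ) = (1 − 0.08892128)·20.56/61 = 0.91107872·0.33704918 = 0.30707833.
SE(ȳ) = √(0.30707833) = 0.5541.

0.5541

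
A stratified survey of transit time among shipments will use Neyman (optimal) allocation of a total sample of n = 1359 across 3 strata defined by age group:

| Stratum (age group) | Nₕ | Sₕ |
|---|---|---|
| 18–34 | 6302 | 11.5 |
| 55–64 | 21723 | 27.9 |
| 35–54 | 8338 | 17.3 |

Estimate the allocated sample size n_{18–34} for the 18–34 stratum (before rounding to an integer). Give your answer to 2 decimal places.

119.70

Neyman allocation: nₕ = n·NₕSₕ / Σⱼ NⱼSⱼ.
Σ NⱼSⱼ = 6302·11.5 + 21723·27.9 + 8338·17.3 = 822792.1.
n_{18–34} = 1359·6302·11.5 / 822792.1 = 119.70.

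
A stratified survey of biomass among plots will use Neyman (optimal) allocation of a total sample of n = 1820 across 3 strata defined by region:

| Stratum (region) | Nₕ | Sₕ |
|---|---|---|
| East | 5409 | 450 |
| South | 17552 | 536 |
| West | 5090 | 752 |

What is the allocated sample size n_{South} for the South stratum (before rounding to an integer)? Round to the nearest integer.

Neyman allocation: nₕ = n·NₕSₕ / Σⱼ NⱼSⱼ.
Σ NⱼSⱼ = 5409·450 + 17552·536 + 5090·752 = 1.5669602 × 10^7.
n_{South} = 1820·17552·536 / (1.5669602 × 10^7) = 1093.

1093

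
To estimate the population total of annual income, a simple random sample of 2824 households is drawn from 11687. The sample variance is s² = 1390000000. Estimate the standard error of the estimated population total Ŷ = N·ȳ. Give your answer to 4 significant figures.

7.140 × 10^6

Var(Ŷ) = N²·Var(ȳ) = N²·(1 − n/N)·s²/n.
f = 2824/11687 = 0.24163601; Var(ȳ) = 0.75836399·1390000000/2824 = 373274.06.
Var(Ŷ) = 11687² · 373274.06 = 5.0983999 × 10^13.
SE(Ŷ) = √(5.0983999 × 10^13) = 7.140 × 10^6.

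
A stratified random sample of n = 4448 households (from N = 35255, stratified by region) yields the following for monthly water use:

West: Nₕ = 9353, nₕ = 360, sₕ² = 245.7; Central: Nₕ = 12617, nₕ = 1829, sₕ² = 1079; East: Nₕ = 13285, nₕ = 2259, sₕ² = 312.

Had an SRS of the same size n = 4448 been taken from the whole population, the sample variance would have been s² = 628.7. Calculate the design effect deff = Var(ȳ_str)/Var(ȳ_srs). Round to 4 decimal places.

Var(ȳ_str) = Σ Wₕ²(1−fₕ)sₕ²/nₕ with Wₕ = Nₕ/35255:
  West: (9353/35255)²·(1−360/9353)·245.7/360 = 0.04618668
  Central: (12617/35255)²·(1−1829/12617)·1079/1829 = 0.064604585
  East: (13285/35255)²·(1−2259/13285)·312/2259 = 0.016277079
  → Var(ȳ_str) = 0.12706834.
Var(ȳ_srs) = (1 − 4448/35255)·628.7/4448 = 0.12351149.
deff = 0.12706834 / 0.12351149 = 1.0288.

1.0288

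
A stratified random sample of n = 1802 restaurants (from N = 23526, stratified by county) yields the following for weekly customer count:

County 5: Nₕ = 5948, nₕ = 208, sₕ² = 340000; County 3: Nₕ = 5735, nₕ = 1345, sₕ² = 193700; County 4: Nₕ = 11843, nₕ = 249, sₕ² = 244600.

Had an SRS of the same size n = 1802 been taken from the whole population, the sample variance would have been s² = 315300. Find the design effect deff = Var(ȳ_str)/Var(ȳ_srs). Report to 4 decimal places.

2.1730

Var(ȳ_str) = Σ Wₕ²(1−fₕ)sₕ²/nₕ with Wₕ = Nₕ/23526:
  County 5: (5948/23526)²·(1−208/5948)·340000/208 = 100.8329
  County 3: (5735/23526)²·(1−1345/5735)·193700/1345 = 6.5510225
  County 4: (11843/23526)²·(1−249/11843)·244600/249 = 243.70023
  → Var(ȳ_str) = 351.08415.
Var(ȳ_srs) = (1 − 1802/23526)·315300/1802 = 161.57006.
deff = 351.08415 / 161.57006 = 2.1730.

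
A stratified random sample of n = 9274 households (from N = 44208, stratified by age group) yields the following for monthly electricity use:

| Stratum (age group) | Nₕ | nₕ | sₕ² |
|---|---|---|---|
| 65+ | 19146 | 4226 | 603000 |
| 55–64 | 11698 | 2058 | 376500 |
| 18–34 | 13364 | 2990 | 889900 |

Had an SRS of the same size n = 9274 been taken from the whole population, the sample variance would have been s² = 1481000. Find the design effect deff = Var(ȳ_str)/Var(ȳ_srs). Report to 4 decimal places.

Var(ȳ_str) = Σ Wₕ²(1−fₕ)sₕ²/nₕ with Wₕ = Nₕ/44208:
  65+: (19146/44208)²·(1−4226/19146)·603000/4226 = 20.856093
  55–64: (11698/44208)²·(1−2058/11698)·376500/2058 = 10.556174
  18–34: (13364/44208)²·(1−2990/13364)·889900/2990 = 21.113051
  → Var(ȳ_str) = 52.525318.
Var(ȳ_srs) = (1 − 9274/44208)·1481000/9274 = 126.19304.
deff = 52.525318 / 126.19304 = 0.4162.

0.4162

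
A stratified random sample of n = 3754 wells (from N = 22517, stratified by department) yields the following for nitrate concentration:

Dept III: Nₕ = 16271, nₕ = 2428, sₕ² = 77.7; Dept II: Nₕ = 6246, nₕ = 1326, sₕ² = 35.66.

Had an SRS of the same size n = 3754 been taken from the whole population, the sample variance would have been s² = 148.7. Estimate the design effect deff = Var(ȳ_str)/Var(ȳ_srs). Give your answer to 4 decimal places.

0.4801

Var(ȳ_str) = Σ Wₕ²(1−fₕ)sₕ²/nₕ with Wₕ = Nₕ/22517:
  Dept III: (16271/22517)²·(1−2428/16271)·77.7/2428 = 0.0142166
  Dept II: (6246/22517)²·(1−1326/6246)·35.66/1326 = 0.0016299859
  → Var(ȳ_str) = 0.015846586.
Var(ȳ_srs) = (1 − 3754/22517)·148.7/3754 = 0.033007182.
deff = 0.015846586 / 0.033007182 = 0.4801.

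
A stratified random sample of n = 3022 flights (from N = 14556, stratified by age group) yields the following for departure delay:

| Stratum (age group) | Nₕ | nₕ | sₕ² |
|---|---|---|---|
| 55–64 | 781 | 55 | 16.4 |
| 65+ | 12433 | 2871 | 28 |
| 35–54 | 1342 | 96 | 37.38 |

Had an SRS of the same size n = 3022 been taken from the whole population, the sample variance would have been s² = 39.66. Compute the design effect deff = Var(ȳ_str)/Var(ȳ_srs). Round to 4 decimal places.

Var(ȳ_str) = Σ Wₕ²(1−fₕ)sₕ²/nₕ with Wₕ = Nₕ/14556:
  55–64: (781/14556)²·(1−55/781)·16.4/55 = 7.9796661 × 10^-4
  65+: (12433/14556)²·(1−2871/12433)·28/2871 = 0.0054722435
  35–54: (1342/14556)²·(1−96/1342)·37.38/96 = 0.0030729432
  → Var(ȳ_str) = 0.0093431533.
Var(ȳ_srs) = (1 − 3022/14556)·39.66/3022 = 0.010399109.
deff = 0.0093431533 / 0.010399109 = 0.8985.

0.8985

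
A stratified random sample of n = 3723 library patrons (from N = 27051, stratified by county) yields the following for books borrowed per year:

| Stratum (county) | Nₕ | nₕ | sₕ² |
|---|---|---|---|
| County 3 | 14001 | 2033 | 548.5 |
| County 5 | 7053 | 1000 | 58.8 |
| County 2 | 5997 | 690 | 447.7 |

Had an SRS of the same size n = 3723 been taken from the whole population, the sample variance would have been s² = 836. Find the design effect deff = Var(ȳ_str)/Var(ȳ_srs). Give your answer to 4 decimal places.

0.4825

Var(ȳ_str) = Σ Wₕ²(1−fₕ)sₕ²/nₕ with Wₕ = Nₕ/27051:
  County 3: (14001/27051)²·(1−2033/14001)·548.5/2033 = 0.061780759
  County 5: (7053/27051)²·(1−1000/7053)·58.8/1000 = 0.0034304827
  County 2: (5997/27051)²·(1−690/5997)·447.7/690 = 0.028219836
  → Var(ȳ_str) = 0.093431078.
Var(ȳ_srs) = (1 − 3723/27051)·836/3723 = 0.19364551.
deff = 0.093431078 / 0.19364551 = 0.4825.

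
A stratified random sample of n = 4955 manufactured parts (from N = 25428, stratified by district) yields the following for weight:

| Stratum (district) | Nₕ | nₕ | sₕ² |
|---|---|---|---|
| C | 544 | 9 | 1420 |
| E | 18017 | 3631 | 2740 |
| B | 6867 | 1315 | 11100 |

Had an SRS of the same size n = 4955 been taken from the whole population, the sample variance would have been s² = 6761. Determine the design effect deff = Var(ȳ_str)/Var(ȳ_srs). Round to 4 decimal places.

Var(ȳ_str) = Σ Wₕ²(1−fₕ)sₕ²/nₕ with Wₕ = Nₕ/25428:
  C: (544/25428)²·(1−9/544)·1420/9 = 0.071018928
  E: (18017/25428)²·(1−3631/18017)·2740/3631 = 0.30249795
  B: (6867/25428)²·(1−1315/6867)·11100/1315 = 0.49772485
  → Var(ȳ_str) = 0.87124173.
Var(ȳ_srs) = (1 − 4955/25428)·6761/4955 = 1.0985923.
deff = 0.87124173 / 1.0985923 = 0.7931.

0.7931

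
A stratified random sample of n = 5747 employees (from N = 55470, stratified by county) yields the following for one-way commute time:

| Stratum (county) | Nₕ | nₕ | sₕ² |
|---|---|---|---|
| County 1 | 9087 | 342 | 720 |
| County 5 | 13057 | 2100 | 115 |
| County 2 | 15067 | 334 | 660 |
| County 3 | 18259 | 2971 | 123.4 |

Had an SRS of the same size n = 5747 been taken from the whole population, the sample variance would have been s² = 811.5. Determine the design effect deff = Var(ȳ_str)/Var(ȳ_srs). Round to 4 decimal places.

1.6057

Var(ȳ_str) = Σ Wₕ²(1−fₕ)sₕ²/nₕ with Wₕ = Nₕ/55470:
  County 1: (9087/55470)²·(1−342/9087)·720/342 = 0.054371386
  County 5: (13057/55470)²·(1−2100/13057)·115/2100 = 0.0025462279
  County 2: (15067/55470)²·(1−334/15067)·660/334 = 0.14256047
  County 3: (18259/55470)²·(1−2971/18259)·123.4/2971 = 0.0037681123
  → Var(ȳ_str) = 0.2032462.
Var(ȳ_srs) = (1 − 5747/55470)·811.5/5747 = 0.12657458.
deff = 0.2032462 / 0.12657458 = 1.6057.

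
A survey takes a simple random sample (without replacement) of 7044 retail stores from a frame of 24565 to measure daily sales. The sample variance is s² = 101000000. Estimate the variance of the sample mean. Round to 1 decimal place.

10226.9

Under SRS without replacement, Var(ȳ) = (1 − f)·s²/n with f = n/N = 7044/24565 = 0.28674944.
Var(ȳ) = (1 − 0.28674944)·101000000/7044 = 0.71325056·14338.444 = 10226.903.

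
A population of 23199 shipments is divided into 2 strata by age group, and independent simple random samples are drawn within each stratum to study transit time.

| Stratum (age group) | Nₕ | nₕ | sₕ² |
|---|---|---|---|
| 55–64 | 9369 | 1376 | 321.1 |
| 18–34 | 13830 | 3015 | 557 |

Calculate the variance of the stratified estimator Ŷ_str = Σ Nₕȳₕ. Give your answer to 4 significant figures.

Var(Ŷ_str) = Σₕ Nₕ²(1 − fₕ)sₕ²/nₕ.
55–64: 9369²·(1 − 1376/9369)·321.1/1376 = 1.7475311 × 10^7.
18–34: 13830²·(1 − 3015/13830)·557/3015 = 2.7632271 × 10^7.
Sum = 4.5107582 × 10^7.

4.511 × 10^7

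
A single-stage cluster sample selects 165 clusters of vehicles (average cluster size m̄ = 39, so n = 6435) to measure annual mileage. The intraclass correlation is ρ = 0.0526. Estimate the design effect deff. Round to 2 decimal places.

3.00

deff = 1 + (39 − 1)·0.0526 = 1 + 1.9988 = 2.9988.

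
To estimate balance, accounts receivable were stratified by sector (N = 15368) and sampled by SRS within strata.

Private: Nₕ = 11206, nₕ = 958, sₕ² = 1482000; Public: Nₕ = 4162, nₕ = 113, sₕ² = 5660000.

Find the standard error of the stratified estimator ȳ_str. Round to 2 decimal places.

65.77

Var(ȳ_str) = Σₕ Wₕ²(1 − fₕ)sₕ²/nₕ with Wₕ = Nₕ/N, N = 15368.
Private: Wₕ = 0.72917751; term = 0.72917751²·(1 − 0.08548992)·1482000/958 = 752.20762.
Public: Wₕ = 0.27082249; term = 0.27082249²·(1 − 0.02715041)·5660000/113 = 3573.9884.
Sum = 4326.196.
SE = √(4326.196) = 65.77.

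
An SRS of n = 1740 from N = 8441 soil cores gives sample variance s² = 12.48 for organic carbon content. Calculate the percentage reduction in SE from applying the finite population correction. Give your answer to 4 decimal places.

10.9010

f = n/N = 1740/8441 = 0.20613671.
SE_no-fpc = √(s²/n) = 0.084690104; SE_fpc = √((1−f)s²/n) = 0.075458041.
Ratio = √(1−f) = 0.89099006. Reduction = 100·(1 − 0.89099006) = 10.9010%.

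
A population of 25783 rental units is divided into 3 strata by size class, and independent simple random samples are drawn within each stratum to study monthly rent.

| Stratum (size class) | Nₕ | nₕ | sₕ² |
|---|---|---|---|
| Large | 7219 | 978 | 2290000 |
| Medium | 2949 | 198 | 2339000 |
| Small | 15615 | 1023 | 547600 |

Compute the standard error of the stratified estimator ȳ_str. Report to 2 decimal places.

Var(ȳ_str) = Σₕ Wₕ²(1 − fₕ)sₕ²/nₕ with Wₕ = Nₕ/N, N = 25783.
Large: Wₕ = 0.27999069; term = 0.27999069²·(1 − 0.13547583)·2290000/978 = 158.69416.
Medium: Wₕ = 0.11437769; term = 0.11437769²·(1 − 0.06714140)·2339000/198 = 144.16622.
Small: Wₕ = 0.60563162; term = 0.60563162²·(1 − 0.06551393)·547600/1023 = 183.47535.
Sum = 486.33573.
SE = √(486.33573) = 22.05.

22.05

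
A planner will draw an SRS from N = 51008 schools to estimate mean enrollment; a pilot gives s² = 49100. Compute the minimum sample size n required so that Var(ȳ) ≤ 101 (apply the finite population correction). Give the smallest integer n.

Without fpc, n₀ = s²/D = 49100/101 = 486.1386.
With fpc, (1 − n/N)·s²/n ≤ D requires n ≥ n₀/(1 + n₀/N) = 486.1386/(1 + 486.1386/51008) = 481.5491.
Rounding up, n = 482.

482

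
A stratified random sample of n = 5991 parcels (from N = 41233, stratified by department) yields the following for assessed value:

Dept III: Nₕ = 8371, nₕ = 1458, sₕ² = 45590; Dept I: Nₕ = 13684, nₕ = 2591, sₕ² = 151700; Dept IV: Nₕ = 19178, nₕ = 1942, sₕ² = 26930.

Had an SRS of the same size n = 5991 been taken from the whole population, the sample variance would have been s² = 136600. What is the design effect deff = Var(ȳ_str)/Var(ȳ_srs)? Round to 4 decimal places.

Var(ȳ_str) = Σ Wₕ²(1−fₕ)sₕ²/nₕ with Wₕ = Nₕ/41233:
  Dept III: (8371/41233)²·(1−1458/8371)·45590/1458 = 1.064305
  Dept I: (13684/41233)²·(1−2591/13684)·151700/2591 = 5.2274559
  Dept IV: (19178/41233)²·(1−1942/19178)·26930/1942 = 2.6961066
  → Var(ȳ_str) = 8.9878675.
Var(ȳ_srs) = (1 − 5991/41233)·136600/5991 = 19.487988.
deff = 8.9878675 / 19.487988 = 0.4612.

0.4612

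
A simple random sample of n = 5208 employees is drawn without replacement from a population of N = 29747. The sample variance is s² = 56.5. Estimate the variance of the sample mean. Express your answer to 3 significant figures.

0.00895

Under SRS without replacement, Var(ȳ) = (1 − f)·s²/n with f = n/N = 5208/29747 = 0.17507648.
Var(ȳ) = (1 − 0.17507648)·56.5/5208 = 0.82492352·0.010848694 = 0.0089493431.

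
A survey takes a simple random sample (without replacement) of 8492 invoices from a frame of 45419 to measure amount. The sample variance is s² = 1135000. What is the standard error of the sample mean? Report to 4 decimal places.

Under SRS without replacement, Var(ȳ) = (1 − f)·s²/n with f = n/N = 8492/45419 = 0.18697021.
Var(ȳ) = (1 − 0.18697021)·1135000/8492 = 0.81302979·133.6552 = 108.66566.
SE(ȳ) = √(108.66566) = 10.4243.

10.4243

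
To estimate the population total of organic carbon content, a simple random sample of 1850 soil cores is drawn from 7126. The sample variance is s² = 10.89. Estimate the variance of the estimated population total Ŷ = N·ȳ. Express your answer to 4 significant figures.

221300

Var(Ŷ) = N²·Var(ȳ) = N²·(1 − n/N)·s²/n.
f = 1850/7126 = 0.25961269; Var(ȳ) = 0.74038731·10.89/1850 = 0.0043582799.
Var(Ŷ) = 7126² · 0.0043582799 = 221312.91.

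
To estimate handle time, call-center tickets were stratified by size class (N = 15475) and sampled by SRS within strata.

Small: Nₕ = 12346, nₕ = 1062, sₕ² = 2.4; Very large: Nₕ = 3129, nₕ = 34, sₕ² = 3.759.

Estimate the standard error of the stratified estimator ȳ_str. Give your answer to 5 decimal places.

0.07606

Var(ȳ_str) = Σₕ Wₕ²(1 − fₕ)sₕ²/nₕ with Wₕ = Nₕ/N, N = 15475.
Small: Wₕ = 0.79780291; term = 0.79780291²·(1 − 0.08601976)·2.4/1062 = 0.001314664.
Very large: Wₕ = 0.20219709; term = 0.20219709²·(1 − 0.01086609)·3.759/34 = 0.0044709345.
Sum = 0.0057855985.
SE = √(0.0057855985) = 0.07606.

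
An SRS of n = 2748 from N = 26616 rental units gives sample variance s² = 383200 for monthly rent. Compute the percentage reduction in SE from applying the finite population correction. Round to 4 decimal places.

f = n/N = 2748/26616 = 0.10324617.
SE_no-fpc = √(s²/n) = 11.808762; SE_fpc = √((1−f)s²/n) = 11.182554.
Ratio = √(1−f) = 0.94697087. Reduction = 100·(1 − 0.94697087) = 5.3029%.

5.3029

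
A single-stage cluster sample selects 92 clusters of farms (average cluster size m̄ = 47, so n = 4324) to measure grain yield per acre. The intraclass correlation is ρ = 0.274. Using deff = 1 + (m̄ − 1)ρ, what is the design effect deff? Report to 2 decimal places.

deff = 1 + (47 − 1)·0.274 = 1 + 12.604 = 13.604.

13.60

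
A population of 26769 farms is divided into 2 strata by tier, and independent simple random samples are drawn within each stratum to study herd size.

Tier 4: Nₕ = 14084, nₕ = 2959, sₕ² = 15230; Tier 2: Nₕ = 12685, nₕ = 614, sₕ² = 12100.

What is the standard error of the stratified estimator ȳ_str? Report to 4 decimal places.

Var(ȳ_str) = Σₕ Wₕ²(1 − fₕ)sₕ²/nₕ with Wₕ = Nₕ/N, N = 26769.
Tier 4: Wₕ = 0.52613097; term = 0.52613097²·(1 − 0.21009656)·15230/2959 = 1.1254253.
Tier 2: Wₕ = 0.47386903; term = 0.47386903²·(1 − 0.04840363)·12100/614 = 4.2110115.
Sum = 5.3364368.
SE = √(5.3364368) = 2.3101.

2.3101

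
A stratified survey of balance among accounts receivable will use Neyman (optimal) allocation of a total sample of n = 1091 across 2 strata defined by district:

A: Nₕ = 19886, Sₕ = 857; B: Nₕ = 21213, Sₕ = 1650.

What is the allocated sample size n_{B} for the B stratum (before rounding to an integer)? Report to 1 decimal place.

733.7

Neyman allocation: nₕ = n·NₕSₕ / Σⱼ NⱼSⱼ.
Σ NⱼSⱼ = 19886·857 + 21213·1650 = 5.2043752 × 10^7.
n_{B} = 1091·21213·1650 / (5.2043752 × 10^7) = 733.7.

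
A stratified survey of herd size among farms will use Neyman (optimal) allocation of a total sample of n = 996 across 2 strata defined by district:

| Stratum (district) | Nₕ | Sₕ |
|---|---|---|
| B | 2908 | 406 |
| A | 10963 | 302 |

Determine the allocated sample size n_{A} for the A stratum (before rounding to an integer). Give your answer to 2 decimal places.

Neyman allocation: nₕ = n·NₕSₕ / Σⱼ NⱼSⱼ.
Σ NⱼSⱼ = 2908·406 + 10963·302 = 4.491474 × 10^6.
n_{A} = 996·10963·302 / (4.491474 × 10^6) = 734.19.

734.19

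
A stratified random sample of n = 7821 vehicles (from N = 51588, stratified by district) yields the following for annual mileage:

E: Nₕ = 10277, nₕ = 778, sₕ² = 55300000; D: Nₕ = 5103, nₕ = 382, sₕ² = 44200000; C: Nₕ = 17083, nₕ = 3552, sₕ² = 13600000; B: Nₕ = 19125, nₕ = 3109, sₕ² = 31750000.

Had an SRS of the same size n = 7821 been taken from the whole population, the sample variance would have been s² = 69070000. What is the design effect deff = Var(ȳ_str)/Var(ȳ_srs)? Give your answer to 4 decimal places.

0.6890

Var(ȳ_str) = Σ Wₕ²(1−fₕ)sₕ²/nₕ with Wₕ = Nₕ/51588:
  E: (10277/51588)²·(1−778/10277)·55300000/778 = 2607.3084
  D: (5103/51588)²·(1−382/5103)·44200000/382 = 1047.4206
  C: (17083/51588)²·(1−3552/17083)·13600000/3552 = 332.55433
  B: (19125/51588)²·(1−3109/19125)·31750000/3109 = 1175.3877
  → Var(ȳ_str) = 5162.671.
Var(ȳ_srs) = (1 − 7821/51588)·69070000/7821 = 7492.4742.
deff = 5162.671 / 7492.4742 = 0.6890.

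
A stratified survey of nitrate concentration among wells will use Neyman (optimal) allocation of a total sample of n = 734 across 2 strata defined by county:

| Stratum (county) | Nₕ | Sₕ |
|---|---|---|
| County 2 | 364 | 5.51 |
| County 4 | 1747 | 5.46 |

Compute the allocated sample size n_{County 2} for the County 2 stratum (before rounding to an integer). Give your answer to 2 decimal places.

Neyman allocation: nₕ = n·NₕSₕ / Σⱼ NⱼSⱼ.
Σ NⱼSⱼ = 364·5.51 + 1747·5.46 = 11544.26.
n_{County 2} = 734·364·5.51 / 11544.26 = 127.52.

127.52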